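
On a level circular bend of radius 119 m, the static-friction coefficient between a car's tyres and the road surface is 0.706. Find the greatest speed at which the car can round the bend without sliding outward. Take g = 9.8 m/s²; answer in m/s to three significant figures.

28.7 m/s

Friction provides the centripetal force on a flat curve. At maximum speed it is at its limiting value: μ_s m g = m v²/r.
Mass cancels: v_max = √(μ_s g r) = √(0.706 × 9.8 × 119) = √823.3 = 28.69 m/s.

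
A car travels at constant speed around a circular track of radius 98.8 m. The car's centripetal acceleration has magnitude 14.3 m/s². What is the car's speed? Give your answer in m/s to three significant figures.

37.6 m/s

a_c = v²/r ⇒ v = √(a_c · r) = √(14.3 × 98.8) = √1413 = 37.59 m/s.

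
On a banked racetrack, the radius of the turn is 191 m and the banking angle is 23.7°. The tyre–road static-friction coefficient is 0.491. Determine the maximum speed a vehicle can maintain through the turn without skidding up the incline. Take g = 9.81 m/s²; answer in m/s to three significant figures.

47.1 m/s

At the maximum speed, friction acts down the slope at its limiting value f = μN. Radially (horizontal, toward centre): N sinθ + μN cosθ = mv²/r. Vertically: N cosθ − μN sinθ = mg.
Dividing: v² = r g (sinθ + μcosθ)/(cosθ − μsinθ).
sinθ + μcosθ = 0.4019 + 0.491×0.9157 = 0.8515; cosθ − μsinθ = 0.9157 − 0.491×0.4019 = 0.7183.
v² = 191 × 9.81 × 0.8515/0.7183 = 2221 m²/s², so v = 47.13 m/s.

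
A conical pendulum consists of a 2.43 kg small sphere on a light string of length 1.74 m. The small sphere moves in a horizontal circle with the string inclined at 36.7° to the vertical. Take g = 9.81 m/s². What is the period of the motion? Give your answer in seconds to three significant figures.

2.37 s

r = L sinθ = 1.040 m. From T sinθ = mω²r and T cosθ = mg: tanθ = ω²r/g, so ω² = g tanθ / r = g/(L cosθ).
ω = √(g/(L cosθ)) = √(9.81/(1.74 × 0.8018)) = √7.032 = 2.652 rad/s.
Period = 2π/ω = 2.369 s.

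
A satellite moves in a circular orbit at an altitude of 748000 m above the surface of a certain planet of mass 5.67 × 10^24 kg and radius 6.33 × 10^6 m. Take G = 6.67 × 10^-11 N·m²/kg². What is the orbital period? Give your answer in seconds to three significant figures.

6080 s

r = R + h = 6.33 × 10^6 + 748000 = 7.078 × 10^6 m. Gravity provides the centripetal force: G M m / r² = m v² / r ⇒ v = √(GM/r) = 7310 m/s.
T = 2πr/v = 2π × 7.078 × 10^6 / 7310 = 6084 s.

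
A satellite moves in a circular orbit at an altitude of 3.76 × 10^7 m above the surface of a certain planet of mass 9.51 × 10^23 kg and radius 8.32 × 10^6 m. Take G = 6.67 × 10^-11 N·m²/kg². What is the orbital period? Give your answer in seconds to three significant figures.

245000 s

r = R + h = 8.32 × 10^6 + 3.76 × 10^7 = 4.592 × 10^7 m. Gravity provides the centripetal force: G M m / r² = m v² / r ⇒ v = √(GM/r) = 1175 m/s.
T = 2πr/v = 2π × 4.592 × 10^7 / 1175 = 245500 s.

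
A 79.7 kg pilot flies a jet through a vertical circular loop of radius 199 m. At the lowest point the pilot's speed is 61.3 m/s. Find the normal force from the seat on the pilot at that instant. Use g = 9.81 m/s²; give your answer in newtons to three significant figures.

At the lowest point, N points up (toward the centre) and the weight mg points down (away from the centre), so the net inward force is N − mg = mv²/r.
N = m(v²/r + g) = 79.7 × ((61.3)²/199 + 9.81) = 79.7 × (18.88 + 9.81) = 79.7 × 28.69 = 2287 N.

2290 N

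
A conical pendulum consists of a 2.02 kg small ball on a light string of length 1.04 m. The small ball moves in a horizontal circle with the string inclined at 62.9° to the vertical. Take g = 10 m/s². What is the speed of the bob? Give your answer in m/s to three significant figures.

The radius of the circle is r = L sinθ = 1.04 × sin 62.9° = 0.9258 m.
Horizontally T sinθ = mv²/r and vertically T cosθ = mg, so tanθ = v²/(rg).
v = √(r g tanθ) = √(0.9258 × 10.0 × 1.954) = √18.09 = 4.253 m/s.

4.25 m/s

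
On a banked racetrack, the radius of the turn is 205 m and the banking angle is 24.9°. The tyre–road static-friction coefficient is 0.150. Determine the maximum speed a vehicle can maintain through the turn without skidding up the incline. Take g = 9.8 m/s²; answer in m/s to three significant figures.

At the maximum speed, friction acts down the slope at its limiting value f = μN. Radially (horizontal, toward centre): N sinθ + μN cosθ = mv²/r. Vertically: N cosθ − μN sinθ = mg.
Dividing: v² = r g (sinθ + μcosθ)/(cosθ − μsinθ).
sinθ + μcosθ = 0.4210 + 0.150×0.9070 = 0.5571; cosθ − μsinθ = 0.9070 − 0.150×0.4210 = 0.8439.
v² = 205 × 9.8 × 0.5571/0.8439 = 1326 m²/s², so v = 36.42 m/s.

36.4 m/s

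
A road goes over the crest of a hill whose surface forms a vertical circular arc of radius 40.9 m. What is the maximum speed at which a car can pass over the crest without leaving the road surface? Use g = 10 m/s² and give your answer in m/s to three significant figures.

At the crest the centre of the circle is below the car, so the net downward (centripetal) force is mg − N = mv²/r.
The car leaves the road when N → 0, giving v_max = √(g r) = √(10.0 × 40.9) = 20.22 m/s.

20.2 m/s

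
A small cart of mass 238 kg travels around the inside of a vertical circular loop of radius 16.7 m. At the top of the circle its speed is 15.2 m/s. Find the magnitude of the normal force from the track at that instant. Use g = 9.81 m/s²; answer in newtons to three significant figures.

958 N

At the top, both N and the weight mg point inward (toward the centre), so N + mg = mv²/r.
N = m(v²/r − g) = 238 × ((15.2)²/16.7 − 9.81) = 238 × (13.83 − 9.81) = 238 × 4.025 = 957.9 N.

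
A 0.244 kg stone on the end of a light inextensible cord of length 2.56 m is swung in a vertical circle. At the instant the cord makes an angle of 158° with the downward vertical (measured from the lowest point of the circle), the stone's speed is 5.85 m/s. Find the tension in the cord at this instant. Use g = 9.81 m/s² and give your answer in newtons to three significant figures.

Take the radial direction toward the centre of the circle as positive. The component of the weight along the string toward the centre is −mg cos φ (φ measured from the bottom), so Newton's second law along the string gives T − mg cos φ = m v²/r.
cos 158° = -0.9272, so T = m(v²/r + g cos φ) = 0.244 × ((5.85)²/2.56 + 9.81 × -0.9272) = 0.244 × (13.37 + (-9.096)) = 0.244 × 4.272 = 1.042 N.

1.04 N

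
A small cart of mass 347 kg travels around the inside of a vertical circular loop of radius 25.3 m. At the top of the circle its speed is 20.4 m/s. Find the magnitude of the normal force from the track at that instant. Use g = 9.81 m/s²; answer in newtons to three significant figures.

At the top, both N and the weight mg point inward (toward the centre), so N + mg = mv²/r.
N = m(v²/r − g) = 347 × ((20.4)²/25.3 − 9.81) = 347 × (16.45 − 9.81) = 347 × 6.639 = 2304 N.

2300 N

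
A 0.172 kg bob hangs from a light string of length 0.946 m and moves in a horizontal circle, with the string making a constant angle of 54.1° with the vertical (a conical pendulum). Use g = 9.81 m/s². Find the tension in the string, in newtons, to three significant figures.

Vertically the bob has no acceleration, so T cosθ = mg.
T = mg/cosθ = 0.172 × 9.81 / cos 54.1° = 1.687/0.5864 = 2.878 N.

2.88 N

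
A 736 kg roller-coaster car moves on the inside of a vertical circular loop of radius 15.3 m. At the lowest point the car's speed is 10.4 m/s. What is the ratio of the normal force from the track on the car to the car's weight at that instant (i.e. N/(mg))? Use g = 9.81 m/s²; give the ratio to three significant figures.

At the bottom, N − mg = mv²/r, so N = m(v²/r + g) and N/(mg) = v²/(rg) + 1 = (10.4)²/(15.3 × 9.81) + 1 = 0.7206 + 1 = 1.721.

1.72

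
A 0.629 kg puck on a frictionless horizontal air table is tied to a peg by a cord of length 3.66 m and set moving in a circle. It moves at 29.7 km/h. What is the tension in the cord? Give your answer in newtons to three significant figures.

v = 29.7 km/h = 29.7/3.6 = 8.250 m/s.
The tension is the only horizontal force, so it supplies the full centripetal force: T = m v²/r = 0.629 × (8.250)²/3.66 = 0.629 × 68.06/3.66 = 11.70 N.

11.7 N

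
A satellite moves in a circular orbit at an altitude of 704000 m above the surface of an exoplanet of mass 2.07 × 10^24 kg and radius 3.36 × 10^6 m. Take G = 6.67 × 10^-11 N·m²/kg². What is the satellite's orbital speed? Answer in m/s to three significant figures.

Orbital radius r = R + h = 3.36 × 10^6 + 704000 = 4.064 × 10^6 m.
Gravity supplies the centripetal force: G M m / r² = m v² / r, so v = √(GM/r).
v = √(6.67 × 10^-11 × 2.07 × 10^24 / 4.064 × 10^6) = √(3.397 × 10^7) = 5829 m/s.

5830 m/s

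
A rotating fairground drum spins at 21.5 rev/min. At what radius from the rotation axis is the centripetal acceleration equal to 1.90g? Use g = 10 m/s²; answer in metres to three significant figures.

3.75 m

ω = 21.5 rev/min × 2π/60 = 2.251 rad/s.
a_c = ω²r = 1.90g ⇒ r = 1.90 × 10.0 / (2.251)² = 19.00/5.069 = 3.748 m.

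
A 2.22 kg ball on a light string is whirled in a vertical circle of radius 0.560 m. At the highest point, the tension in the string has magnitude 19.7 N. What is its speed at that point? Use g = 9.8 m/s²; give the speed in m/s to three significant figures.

3.23 m/s

At the top, T + mg = mv²/r, so v = √(r(T/m + g)) = √(0.560 × (19.7/2.22 + 9.8)) = √(0.560 × 18.67) = √10.46 = 3.234 m/s.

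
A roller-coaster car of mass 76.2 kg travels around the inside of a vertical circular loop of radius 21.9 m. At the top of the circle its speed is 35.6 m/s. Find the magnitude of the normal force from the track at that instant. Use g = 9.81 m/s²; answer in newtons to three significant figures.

3660 N

At the top, both N and the weight mg point inward (toward the centre), so N + mg = mv²/r.
N = m(v²/r − g) = 76.2 × ((35.6)²/21.9 − 9.81) = 76.2 × (57.87 − 9.81) = 76.2 × 48.06 = 3662 N.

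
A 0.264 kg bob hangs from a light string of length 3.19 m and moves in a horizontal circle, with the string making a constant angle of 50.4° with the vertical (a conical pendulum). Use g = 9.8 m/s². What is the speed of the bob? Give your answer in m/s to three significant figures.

5.40 m/s

The radius of the circle is r = L sinθ = 3.19 × sin 50.4° = 2.458 m.
Horizontally T sinθ = mv²/r and vertically T cosθ = mg, so tanθ = v²/(rg).
v = √(r g tanθ) = √(2.458 × 9.8 × 1.209) = √29.12 = 5.396 m/s.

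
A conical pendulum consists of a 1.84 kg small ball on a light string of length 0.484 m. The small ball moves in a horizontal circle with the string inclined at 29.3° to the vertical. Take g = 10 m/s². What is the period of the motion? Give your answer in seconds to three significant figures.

r = L sinθ = 0.2369 m. From T sinθ = mω²r and T cosθ = mg: tanθ = ω²r/g, so ω² = g tanθ / r = g/(L cosθ).
ω = √(g/(L cosθ)) = √(10.0/(0.484 × 0.8721)) = √23.69 = 4.867 rad/s.
Period = 2π/ω = 1.291 s.

1.29 s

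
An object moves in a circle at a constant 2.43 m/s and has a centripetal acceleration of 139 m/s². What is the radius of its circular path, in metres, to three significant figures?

a_c = v²/r ⇒ r = v²/a_c = (2.43)²/139 = 5.905/139 = 0.04248 m.

0.0425 m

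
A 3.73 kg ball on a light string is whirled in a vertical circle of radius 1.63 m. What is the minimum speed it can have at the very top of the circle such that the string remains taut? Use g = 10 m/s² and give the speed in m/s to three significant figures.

At the highest point the centre is directly below, so both the weight and T act inward: T + mg = mv²/r.
At minimum speed T → 0, so mg = mv_min²/r ⇒ v_min = √(g r) = √(10.0 × 1.63) = 4.037 m/s.

4.04 m/s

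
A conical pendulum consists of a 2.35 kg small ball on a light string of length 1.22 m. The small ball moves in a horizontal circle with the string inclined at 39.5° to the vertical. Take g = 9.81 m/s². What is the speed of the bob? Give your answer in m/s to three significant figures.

The radius of the circle is r = L sinθ = 1.22 × sin 39.5° = 0.7760 m.
Horizontally T sinθ = mv²/r and vertically T cosθ = mg, so tanθ = v²/(rg).
v = √(r g tanθ) = √(0.7760 × 9.81 × 0.8243) = √6.275 = 2.505 m/s.

2.51 m/s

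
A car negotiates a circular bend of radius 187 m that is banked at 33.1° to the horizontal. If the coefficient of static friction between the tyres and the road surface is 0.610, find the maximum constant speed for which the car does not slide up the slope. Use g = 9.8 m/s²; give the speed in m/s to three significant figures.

At the maximum speed, friction acts down the slope at its limiting value f = μN. Radially (horizontal, toward centre): N sinθ + μN cosθ = mv²/r. Vertically: N cosθ − μN sinθ = mg.
Dividing: v² = r g (sinθ + μcosθ)/(cosθ − μsinθ).
sinθ + μcosθ = 0.5461 + 0.610×0.8377 = 1.057; cosθ − μsinθ = 0.8377 − 0.610×0.5461 = 0.5046.
v² = 187 × 9.8 × 1.057/0.5046 = 3839 m²/s², so v = 61.96 m/s.

62.0 m/s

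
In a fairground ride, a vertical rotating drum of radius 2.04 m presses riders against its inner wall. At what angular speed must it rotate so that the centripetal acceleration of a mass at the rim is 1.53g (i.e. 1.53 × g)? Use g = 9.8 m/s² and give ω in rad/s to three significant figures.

Centripetal acceleration a_c = ω²r. Setting ω²r = 1.53g:
ω = √(1.53g / r) = √(1.53 × 9.8 / 2.04) = √7.350 = 2.711 rad/s.

2.71 rad/s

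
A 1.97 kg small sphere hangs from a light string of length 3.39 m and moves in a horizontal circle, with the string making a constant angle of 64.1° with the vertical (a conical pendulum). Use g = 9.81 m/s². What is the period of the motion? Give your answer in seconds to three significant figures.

2.44 s

r = L sinθ = 3.050 m. From T sinθ = mω²r and T cosθ = mg: tanθ = ω²r/g, so ω² = g tanθ / r = g/(L cosθ).
ω = √(g/(L cosθ)) = √(9.81/(3.39 × 0.4368)) = √6.625 = 2.574 rad/s.
Period = 2π/ω = 2.441 s.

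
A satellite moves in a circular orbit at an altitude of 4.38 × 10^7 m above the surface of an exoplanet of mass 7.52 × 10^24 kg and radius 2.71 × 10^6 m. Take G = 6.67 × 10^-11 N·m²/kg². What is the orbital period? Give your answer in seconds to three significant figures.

r = R + h = 2.71 × 10^6 + 4.38 × 10^7 = 4.651 × 10^7 m. Gravity provides the centripetal force: G M m / r² = m v² / r ⇒ v = √(GM/r) = 3284 m/s.
T = 2πr/v = 2π × 4.651 × 10^7 / 3284 = 88990 s.

89000 s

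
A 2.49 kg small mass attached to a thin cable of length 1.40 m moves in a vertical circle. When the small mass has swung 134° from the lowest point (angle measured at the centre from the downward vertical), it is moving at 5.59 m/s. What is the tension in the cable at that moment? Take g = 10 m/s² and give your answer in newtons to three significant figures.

Take the radial direction toward the centre of the circle as positive. The component of the weight along the string toward the centre is −mg cos φ (φ measured from the bottom), so Newton's second law along the string gives T − mg cos φ = m v²/r.
cos 134° = -0.6947, so T = m(v²/r + g cos φ) = 2.49 × ((5.59)²/1.40 + 10.0 × -0.6947) = 2.49 × (22.32 + (-6.947)) = 2.49 × 15.37 = 38.28 N.

38.3 N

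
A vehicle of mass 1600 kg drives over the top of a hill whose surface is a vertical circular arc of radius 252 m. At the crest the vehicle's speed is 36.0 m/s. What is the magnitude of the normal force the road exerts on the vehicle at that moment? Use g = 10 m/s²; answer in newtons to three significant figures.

7770 N

At the crest the centripetal acceleration points downward (toward the centre of the arc), so mg − N = mv²/r.
N = m(g − v²/r) = 1600 × (10.0 − (36.0)²/252) = 1600 × (10.0 − 5.143) = 1600 × 4.857 = 7771 N.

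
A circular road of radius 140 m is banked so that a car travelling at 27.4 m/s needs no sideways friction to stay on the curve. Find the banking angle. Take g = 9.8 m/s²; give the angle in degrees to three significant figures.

With no friction, the horizontal component of the normal force provides the centripetal force: N sinθ = mv²/r, while N cosθ = mg vertically.
Dividing: tanθ = v²/(r g) = (27.4)²/(140 × 9.8) = 750.8/1372 = 0.5472.
θ = arctan(0.5472) = 28.69°.

28.7°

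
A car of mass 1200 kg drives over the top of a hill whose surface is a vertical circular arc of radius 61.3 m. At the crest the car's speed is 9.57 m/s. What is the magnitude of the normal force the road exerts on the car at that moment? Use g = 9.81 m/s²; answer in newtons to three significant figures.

9980 N

At the crest the centripetal acceleration points downward (toward the centre of the arc), so mg − N = mv²/r.
N = m(g − v²/r) = 1200 × (9.81 − (9.57)²/61.3) = 1200 × (9.81 − 1.494) = 1200 × 8.316 = 9979 N.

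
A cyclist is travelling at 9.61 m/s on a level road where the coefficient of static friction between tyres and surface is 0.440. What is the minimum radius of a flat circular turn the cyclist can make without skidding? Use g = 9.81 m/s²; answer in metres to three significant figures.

21.4 m

At the limit, μ_s m g = m v²/r, so r_min = v²/(μ_s g) = (9.61)²/(0.440 × 9.81) = 92.35/4.316 = 21.40 m.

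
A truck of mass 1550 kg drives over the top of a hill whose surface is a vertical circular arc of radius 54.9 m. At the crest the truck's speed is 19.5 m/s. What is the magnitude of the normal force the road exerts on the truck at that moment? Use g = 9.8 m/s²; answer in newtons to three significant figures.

4450 N

At the crest the centripetal acceleration points downward (toward the centre of the arc), so mg − N = mv²/r.
N = m(g − v²/r) = 1550 × (9.8 − (19.5)²/54.9) = 1550 × (9.8 − 6.926) = 1550 × 2.874 = 4454 N.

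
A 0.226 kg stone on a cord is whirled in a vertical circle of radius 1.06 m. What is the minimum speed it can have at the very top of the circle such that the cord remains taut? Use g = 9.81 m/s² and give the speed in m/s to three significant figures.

At the highest point the centre is directly below, so both the weight and T act inward: T + mg = mv²/r.
At minimum speed T → 0, so mg = mv_min²/r ⇒ v_min = √(g r) = √(9.81 × 1.06) = 3.225 m/s.

3.22 m/s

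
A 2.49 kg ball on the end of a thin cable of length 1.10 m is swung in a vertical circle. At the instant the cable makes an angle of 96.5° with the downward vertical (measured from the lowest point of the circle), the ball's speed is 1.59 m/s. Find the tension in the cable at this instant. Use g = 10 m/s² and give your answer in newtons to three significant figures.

2.90 N

Take the radial direction toward the centre of the circle as positive. The component of the weight along the string toward the centre is −mg cos φ (φ measured from the bottom), so Newton's second law along the string gives T − mg cos φ = m v²/r.
cos 96.5° = -0.1132, so T = m(v²/r + g cos φ) = 2.49 × ((1.59)²/1.10 + 10.0 × -0.1132) = 2.49 × (2.298 + (-1.132)) = 2.49 × 1.166 = 2.904 N.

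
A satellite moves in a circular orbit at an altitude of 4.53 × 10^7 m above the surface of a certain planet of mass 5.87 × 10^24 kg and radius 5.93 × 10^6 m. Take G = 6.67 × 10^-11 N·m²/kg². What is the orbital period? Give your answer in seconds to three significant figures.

r = R + h = 5.93 × 10^6 + 4.53 × 10^7 = 5.123 × 10^7 m. Gravity provides the centripetal force: G M m / r² = m v² / r ⇒ v = √(GM/r) = 2765 m/s.
T = 2πr/v = 2π × 5.123 × 10^7 / 2765 = 116400 s.

116000 s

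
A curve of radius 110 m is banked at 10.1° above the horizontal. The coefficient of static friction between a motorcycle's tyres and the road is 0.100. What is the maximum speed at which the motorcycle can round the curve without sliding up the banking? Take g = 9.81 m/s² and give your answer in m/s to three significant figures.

At the maximum speed, friction acts down the slope at its limiting value f = μN. Radially (horizontal, toward centre): N sinθ + μN cosθ = mv²/r. Vertically: N cosθ − μN sinθ = mg.
Dividing: v² = r g (sinθ + μcosθ)/(cosθ − μsinθ).
sinθ + μcosθ = 0.1754 + 0.100×0.9845 = 0.2738; cosθ − μsinθ = 0.9845 − 0.100×0.1754 = 0.9670.
v² = 110 × 9.81 × 0.2738/0.9670 = 305.6 m²/s², so v = 17.48 m/s.

17.5 m/s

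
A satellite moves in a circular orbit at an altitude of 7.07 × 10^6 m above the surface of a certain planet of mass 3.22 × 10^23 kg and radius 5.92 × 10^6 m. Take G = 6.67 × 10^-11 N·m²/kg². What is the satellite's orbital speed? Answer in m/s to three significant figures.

1290 m/s

Orbital radius r = R + h = 5.92 × 10^6 + 7.07 × 10^6 = 1.299 × 10^7 m.
Gravity supplies the centripetal force: G M m / r² = m v² / r, so v = √(GM/r).
v = √(6.67 × 10^-11 × 3.22 × 10^23 / 1.299 × 10^7) = √(1.653 × 10^6) = 1286 m/s.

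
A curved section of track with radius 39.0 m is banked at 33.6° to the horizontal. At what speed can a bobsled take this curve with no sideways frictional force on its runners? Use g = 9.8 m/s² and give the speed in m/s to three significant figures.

15.9 m/s

On a frictionless banked curve, N sinθ = mv²/r and N cosθ = mg, so tanθ = v²/(rg).
v = √(r g tanθ) = √(39.0 × 9.8 × tan 33.6°) = √(39.0 × 9.8 × 0.6644) = √253.9 = 15.94 m/s.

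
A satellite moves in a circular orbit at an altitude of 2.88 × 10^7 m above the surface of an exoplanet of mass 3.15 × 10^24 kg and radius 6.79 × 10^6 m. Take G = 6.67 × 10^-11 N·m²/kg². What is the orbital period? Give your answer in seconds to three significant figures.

r = R + h = 6.79 × 10^6 + 2.88 × 10^7 = 3.559 × 10^7 m. Gravity provides the centripetal force: G M m / r² = m v² / r ⇒ v = √(GM/r) = 2430 m/s.
T = 2πr/v = 2π × 3.559 × 10^7 / 2430 = 92040 s.

92000 s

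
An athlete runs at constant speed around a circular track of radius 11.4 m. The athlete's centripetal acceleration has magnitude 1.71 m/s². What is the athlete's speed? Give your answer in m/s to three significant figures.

a_c = v²/r ⇒ v = √(a_c · r) = √(1.71 × 11.4) = √19.49 = 4.415 m/s.

4.42 m/s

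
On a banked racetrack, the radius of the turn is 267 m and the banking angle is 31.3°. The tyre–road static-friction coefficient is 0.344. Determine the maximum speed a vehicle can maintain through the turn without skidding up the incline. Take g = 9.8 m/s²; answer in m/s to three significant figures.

At the maximum speed, friction acts down the slope at its limiting value f = μN. Radially (horizontal, toward centre): N sinθ + μN cosθ = mv²/r. Vertically: N cosθ − μN sinθ = mg.
Dividing: v² = r g (sinθ + μcosθ)/(cosθ − μsinθ).
sinθ + μcosθ = 0.5195 + 0.344×0.8545 = 0.8135; cosθ − μsinθ = 0.8545 − 0.344×0.5195 = 0.6757.
v² = 267 × 9.8 × 0.8135/0.6757 = 3150 m²/s², so v = 56.12 m/s.

56.1 m/s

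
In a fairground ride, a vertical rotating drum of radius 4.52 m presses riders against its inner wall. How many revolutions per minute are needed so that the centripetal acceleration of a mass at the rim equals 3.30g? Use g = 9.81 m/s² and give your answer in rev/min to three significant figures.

25.6 rev/min

Require ω²r = 3.30g, so ω = √(3.30 × 9.81/4.52) = 2.676 rad/s.
In rev/min: ω × 60/(2π) = 2.676 × 60/(2π) = 25.56 rev/min.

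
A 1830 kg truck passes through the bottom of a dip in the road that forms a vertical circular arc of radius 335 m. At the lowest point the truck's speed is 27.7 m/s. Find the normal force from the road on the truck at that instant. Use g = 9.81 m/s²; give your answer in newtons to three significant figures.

22100 N

At the lowest point, N points up (toward the centre) and the weight mg points down (away from the centre), so the net inward force is N − mg = mv²/r.
N = m(v²/r + g) = 1830 × ((27.7)²/335 + 9.81) = 1830 × (2.290 + 9.81) = 1830 × 12.10 = 22140 N.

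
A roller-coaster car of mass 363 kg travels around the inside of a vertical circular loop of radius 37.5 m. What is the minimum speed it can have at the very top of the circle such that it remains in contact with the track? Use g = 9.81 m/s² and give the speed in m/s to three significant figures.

At the highest point the centre is directly below, so both the weight and N act inward: N + mg = mv²/r.
At minimum speed N → 0, so mg = mv_min²/r ⇒ v_min = √(g r) = √(9.81 × 37.5) = 19.18 m/s.

19.2 m/s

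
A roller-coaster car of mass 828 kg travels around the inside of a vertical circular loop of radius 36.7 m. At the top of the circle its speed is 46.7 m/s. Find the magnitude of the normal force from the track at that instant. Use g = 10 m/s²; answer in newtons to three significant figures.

40900 N

At the top, both N and the weight mg point inward (toward the centre), so N + mg = mv²/r.
N = m(v²/r − g) = 828 × ((46.7)²/36.7 − 10.0) = 828 × (59.42 − 10.0) = 828 × 49.42 = 40920 N.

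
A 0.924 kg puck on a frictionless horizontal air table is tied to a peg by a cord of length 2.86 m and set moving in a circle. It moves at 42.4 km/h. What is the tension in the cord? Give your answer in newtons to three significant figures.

v = 42.4 km/h = 42.4/3.6 = 11.78 m/s.
The tension is the only horizontal force, so it supplies the full centripetal force: T = m v²/r = 0.924 × (11.78)²/2.86 = 0.924 × 138.7/2.86 = 44.82 N.

44.8 N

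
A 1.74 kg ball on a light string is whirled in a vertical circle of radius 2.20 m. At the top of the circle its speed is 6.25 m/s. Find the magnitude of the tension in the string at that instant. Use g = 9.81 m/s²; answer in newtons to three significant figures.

At the top, both T and the weight mg point inward (toward the centre), so T + mg = mv²/r.
T = m(v²/r − g) = 1.74 × ((6.25)²/2.20 − 9.81) = 1.74 × (17.76 − 9.81) = 1.74 × 7.946 = 13.83 N.

13.8 N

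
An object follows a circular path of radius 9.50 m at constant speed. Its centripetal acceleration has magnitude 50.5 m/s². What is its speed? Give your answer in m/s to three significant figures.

21.9 m/s

a_c = v²/r ⇒ v = √(a_c · r) = √(50.5 × 9.50) = √479.8 = 21.90 m/s.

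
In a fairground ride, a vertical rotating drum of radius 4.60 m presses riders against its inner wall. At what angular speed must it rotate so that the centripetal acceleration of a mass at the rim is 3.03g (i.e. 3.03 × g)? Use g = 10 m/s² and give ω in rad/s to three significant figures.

Centripetal acceleration a_c = ω²r. Setting ω²r = 3.03g:
ω = √(3.03g / r) = √(3.03 × 10.0 / 4.60) = √6.587 = 2.567 rad/s.

2.57 rad/s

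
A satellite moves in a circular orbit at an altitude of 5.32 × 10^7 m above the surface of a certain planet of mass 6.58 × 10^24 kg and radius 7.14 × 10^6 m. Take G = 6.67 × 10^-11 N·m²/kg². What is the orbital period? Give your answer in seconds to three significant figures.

141000 s

r = R + h = 7.14 × 10^6 + 5.32 × 10^7 = 6.034 × 10^7 m. Gravity provides the centripetal force: G M m / r² = m v² / r ⇒ v = √(GM/r) = 2697 m/s.
T = 2πr/v = 2π × 6.034 × 10^7 / 2697 = 140600 s.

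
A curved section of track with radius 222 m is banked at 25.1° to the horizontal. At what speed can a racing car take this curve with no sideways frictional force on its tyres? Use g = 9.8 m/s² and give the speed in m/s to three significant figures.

On a frictionless banked curve, N sinθ = mv²/r and N cosθ = mg, so tanθ = v²/(rg).
v = √(r g tanθ) = √(222 × 9.8 × tan 25.1°) = √(222 × 9.8 × 0.4684) = √1019 = 31.92 m/s.

31.9 m/s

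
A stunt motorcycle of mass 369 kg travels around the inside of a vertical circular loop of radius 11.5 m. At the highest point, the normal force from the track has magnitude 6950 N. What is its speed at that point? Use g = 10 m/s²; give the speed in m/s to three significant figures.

At the top, N + mg = mv²/r, so v = √(r(N/m + g)) = √(11.5 × (6950/369 + 10.0)) = √(11.5 × 28.83) = √331.6 = 18.21 m/s.

18.2 m/s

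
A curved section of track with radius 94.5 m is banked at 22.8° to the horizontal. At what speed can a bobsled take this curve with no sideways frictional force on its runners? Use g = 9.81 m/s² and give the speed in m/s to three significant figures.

On a frictionless banked curve, N sinθ = mv²/r and N cosθ = mg, so tanθ = v²/(rg).
v = √(r g tanθ) = √(94.5 × 9.81 × tan 22.8°) = √(94.5 × 9.81 × 0.4204) = √389.7 = 19.74 m/s.

19.7 m/s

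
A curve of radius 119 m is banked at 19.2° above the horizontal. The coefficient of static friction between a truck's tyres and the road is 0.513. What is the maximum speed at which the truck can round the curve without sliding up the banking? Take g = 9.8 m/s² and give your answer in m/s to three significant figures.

35.0 m/s

At the maximum speed, friction acts down the slope at its limiting value f = μN. Radially (horizontal, toward centre): N sinθ + μN cosθ = mv²/r. Vertically: N cosθ − μN sinθ = mg.
Dividing: v² = r g (sinθ + μcosθ)/(cosθ − μsinθ).
sinθ + μcosθ = 0.3289 + 0.513×0.9444 = 0.8133; cosθ − μsinθ = 0.9444 − 0.513×0.3289 = 0.7757.
v² = 119 × 9.8 × 0.8133/0.7757 = 1223 m²/s², so v = 34.97 m/s.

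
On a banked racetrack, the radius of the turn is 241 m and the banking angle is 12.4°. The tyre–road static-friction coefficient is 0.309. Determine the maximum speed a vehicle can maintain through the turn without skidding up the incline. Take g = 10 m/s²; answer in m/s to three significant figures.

37.0 m/s

At the maximum speed, friction acts down the slope at its limiting value f = μN. Radially (horizontal, toward centre): N sinθ + μN cosθ = mv²/r. Vertically: N cosθ − μN sinθ = mg.
Dividing: v² = r g (sinθ + μcosθ)/(cosθ − μsinθ).
sinθ + μcosθ = 0.2147 + 0.309×0.9767 = 0.5165; cosθ − μsinθ = 0.9767 − 0.309×0.2147 = 0.9103.
v² = 241 × 10.0 × 0.5165/0.9103 = 1367 m²/s², so v = 36.98 m/s.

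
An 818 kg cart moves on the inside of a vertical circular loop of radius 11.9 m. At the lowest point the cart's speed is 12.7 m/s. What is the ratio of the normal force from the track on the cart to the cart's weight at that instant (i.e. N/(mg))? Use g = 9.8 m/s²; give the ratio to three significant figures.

At the bottom, N − mg = mv²/r, so N = m(v²/r + g) and N/(mg) = v²/(rg) + 1 = (12.7)²/(11.9 × 9.8) + 1 = 1.383 + 1 = 2.383.

2.38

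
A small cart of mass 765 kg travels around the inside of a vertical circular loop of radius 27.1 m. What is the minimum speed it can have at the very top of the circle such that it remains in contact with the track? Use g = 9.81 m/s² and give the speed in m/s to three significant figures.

16.3 m/s

At the highest point the centre is directly below, so both the weight and N act inward: N + mg = mv²/r.
At minimum speed N → 0, so mg = mv_min²/r ⇒ v_min = √(g r) = √(9.81 × 27.1) = 16.30 m/s.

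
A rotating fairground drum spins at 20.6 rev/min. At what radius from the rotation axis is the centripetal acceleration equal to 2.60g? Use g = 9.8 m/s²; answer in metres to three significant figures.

5.48 m

ω = 20.6 rev/min × 2π/60 = 2.157 rad/s.
a_c = ω²r = 2.60g ⇒ r = 2.60 × 9.8 / (2.157)² = 25.48/4.654 = 5.475 m.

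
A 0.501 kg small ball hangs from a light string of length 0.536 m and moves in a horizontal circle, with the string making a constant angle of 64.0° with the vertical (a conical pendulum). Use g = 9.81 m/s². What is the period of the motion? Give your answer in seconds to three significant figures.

r = L sinθ = 0.4818 m. From T sinθ = mω²r and T cosθ = mg: tanθ = ω²r/g, so ω² = g tanθ / r = g/(L cosθ).
ω = √(g/(L cosθ)) = √(9.81/(0.536 × 0.4384)) = √41.75 = 6.461 rad/s.
Period = 2π/ω = 0.9724 s.

0.972 s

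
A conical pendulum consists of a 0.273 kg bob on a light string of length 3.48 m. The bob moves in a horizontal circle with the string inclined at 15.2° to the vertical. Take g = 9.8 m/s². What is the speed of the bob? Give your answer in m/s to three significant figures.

1.56 m/s

The radius of the circle is r = L sinθ = 3.48 × sin 15.2° = 0.9124 m.
Horizontally T sinθ = mv²/r and vertically T cosθ = mg, so tanθ = v²/(rg).
v = √(r g tanθ) = √(0.9124 × 9.8 × 0.2717) = √2.429 = 1.559 m/s.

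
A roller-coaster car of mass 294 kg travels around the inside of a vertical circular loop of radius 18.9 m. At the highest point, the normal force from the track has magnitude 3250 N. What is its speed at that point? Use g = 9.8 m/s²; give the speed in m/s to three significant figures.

At the top, N + mg = mv²/r, so v = √(r(N/m + g)) = √(18.9 × (3250/294 + 9.8)) = √(18.9 × 20.85) = √394.1 = 19.85 m/s.

19.9 m/s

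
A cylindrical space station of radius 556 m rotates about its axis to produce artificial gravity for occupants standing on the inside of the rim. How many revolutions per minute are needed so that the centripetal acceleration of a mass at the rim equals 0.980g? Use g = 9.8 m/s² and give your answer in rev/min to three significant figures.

Require ω²r = 0.980g, so ω = √(0.980 × 9.8/556) = 0.1314 rad/s.
In rev/min: ω × 60/(2π) = 0.1314 × 60/(2π) = 1.255 rev/min.

1.26 rev/min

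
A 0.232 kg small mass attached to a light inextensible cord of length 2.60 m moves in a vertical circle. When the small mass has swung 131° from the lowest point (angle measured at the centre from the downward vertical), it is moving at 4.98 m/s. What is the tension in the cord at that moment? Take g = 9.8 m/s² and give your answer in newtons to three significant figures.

0.721 N

Take the radial direction toward the centre of the circle as positive. The component of the weight along the string toward the centre is −mg cos φ (φ measured from the bottom), so Newton's second law along the string gives T − mg cos φ = m v²/r.
cos 131° = -0.6561, so T = m(v²/r + g cos φ) = 0.232 × ((4.98)²/2.60 + 9.8 × -0.6561) = 0.232 × (9.539 + (-6.429)) = 0.232 × 3.109 = 0.7213 N.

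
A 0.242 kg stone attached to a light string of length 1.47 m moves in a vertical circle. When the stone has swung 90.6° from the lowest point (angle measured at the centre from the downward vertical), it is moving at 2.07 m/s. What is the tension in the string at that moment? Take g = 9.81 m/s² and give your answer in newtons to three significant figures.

Take the radial direction toward the centre of the circle as positive. The component of the weight along the string toward the centre is −mg cos φ (φ measured from the bottom), so Newton's second law along the string gives T − mg cos φ = m v²/r.
cos 90.6° = -0.01047, so T = m(v²/r + g cos φ) = 0.242 × ((2.07)²/1.47 + 9.81 × -0.01047) = 0.242 × (2.915 + (-0.1027)) = 0.242 × 2.812 = 0.6805 N.

0.681 N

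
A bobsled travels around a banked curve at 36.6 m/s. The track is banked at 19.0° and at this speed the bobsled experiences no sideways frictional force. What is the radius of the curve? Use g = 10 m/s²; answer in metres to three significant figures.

Frictionless banking: tanθ = v²/(rg), so r = v²/(g tanθ).
r = (36.6)²/(10.0 × tan 19.0°) = 1340/(10.0 × 0.3443) = 1340/3.443 = 389.0 m.

389 m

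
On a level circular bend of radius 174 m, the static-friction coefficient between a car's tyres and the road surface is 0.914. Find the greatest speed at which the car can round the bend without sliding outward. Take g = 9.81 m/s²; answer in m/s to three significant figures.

Friction provides the centripetal force on a flat curve. At maximum speed it is at its limiting value: μ_s m g = m v²/r.
Mass cancels: v_max = √(μ_s g r) = √(0.914 × 9.81 × 174) = √1560 = 39.50 m/s.

39.5 m/s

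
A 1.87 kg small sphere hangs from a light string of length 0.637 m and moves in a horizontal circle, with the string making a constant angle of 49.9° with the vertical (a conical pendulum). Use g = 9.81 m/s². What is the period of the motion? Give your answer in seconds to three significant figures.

1.28 s

r = L sinθ = 0.4873 m. From T sinθ = mω²r and T cosθ = mg: tanθ = ω²r/g, so ω² = g tanθ / r = g/(L cosθ).
ω = √(g/(L cosθ)) = √(9.81/(0.637 × 0.6441)) = √23.91 = 4.890 rad/s.
Period = 2π/ω = 1.285 s.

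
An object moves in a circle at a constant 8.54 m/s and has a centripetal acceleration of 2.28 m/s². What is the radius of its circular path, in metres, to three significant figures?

a_c = v²/r ⇒ r = v²/a_c = (8.54)²/2.28 = 72.93/2.28 = 31.99 m.

32.0 m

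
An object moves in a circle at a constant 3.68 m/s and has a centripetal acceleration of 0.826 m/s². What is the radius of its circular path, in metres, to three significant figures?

16.4 m

a_c = v²/r ⇒ r = v²/a_c = (3.68)²/0.826 = 13.54/0.826 = 16.40 m.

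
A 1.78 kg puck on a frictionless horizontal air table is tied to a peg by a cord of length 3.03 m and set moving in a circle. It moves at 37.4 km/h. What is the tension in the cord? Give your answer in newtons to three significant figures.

63.4 N

v = 37.4 km/h = 37.4/3.6 = 10.39 m/s.
The tension is the only horizontal force, so it supplies the full centripetal force: T = m v²/r = 1.78 × (10.39)²/3.03 = 1.78 × 107.9/3.03 = 63.40 N.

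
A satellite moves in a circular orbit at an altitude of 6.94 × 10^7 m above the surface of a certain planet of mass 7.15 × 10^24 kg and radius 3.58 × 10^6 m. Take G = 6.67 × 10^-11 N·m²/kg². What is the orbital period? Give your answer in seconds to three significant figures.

r = R + h = 3.58 × 10^6 + 6.94 × 10^7 = 7.298 × 10^7 m. Gravity provides the centripetal force: G M m / r² = m v² / r ⇒ v = √(GM/r) = 2556 m/s.
T = 2πr/v = 2π × 7.298 × 10^7 / 2556 = 179400 s.

179000 s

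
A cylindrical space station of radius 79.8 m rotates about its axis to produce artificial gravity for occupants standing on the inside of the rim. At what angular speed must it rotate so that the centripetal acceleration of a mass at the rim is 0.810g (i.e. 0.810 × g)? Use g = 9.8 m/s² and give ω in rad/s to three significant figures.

0.315 rad/s

Centripetal acceleration a_c = ω²r. Setting ω²r = 0.810g:
ω = √(0.810g / r) = √(0.810 × 9.8 / 79.8) = √0.09947 = 0.3154 rad/s.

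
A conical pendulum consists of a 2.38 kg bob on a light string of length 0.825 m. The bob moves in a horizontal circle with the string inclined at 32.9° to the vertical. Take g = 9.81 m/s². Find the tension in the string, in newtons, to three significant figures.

27.8 N

Vertically the bob has no acceleration, so T cosθ = mg.
T = mg/cosθ = 2.38 × 9.81 / cos 32.9° = 23.35/0.8396 = 27.81 N.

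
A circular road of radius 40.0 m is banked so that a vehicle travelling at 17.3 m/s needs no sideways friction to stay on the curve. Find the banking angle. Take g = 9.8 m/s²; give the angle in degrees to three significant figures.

37.4°

For a frictionless banked turn: horizontally N sinθ = mv²/r and vertically N cosθ = mg.
Dividing: tanθ = v²/(r g) = (17.3)²/(40.0 × 9.8) = 299.3/392.0 = 0.7635.
θ = arctan(0.7635) = 37.36°.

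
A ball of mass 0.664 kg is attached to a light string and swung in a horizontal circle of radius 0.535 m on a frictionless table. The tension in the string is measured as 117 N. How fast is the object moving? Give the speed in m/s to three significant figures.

9.71 m/s

T = m v²/r ⇒ v = √(T r / m) = √(117 × 0.535 / 0.664) = √94.27 = 9.709 m/s.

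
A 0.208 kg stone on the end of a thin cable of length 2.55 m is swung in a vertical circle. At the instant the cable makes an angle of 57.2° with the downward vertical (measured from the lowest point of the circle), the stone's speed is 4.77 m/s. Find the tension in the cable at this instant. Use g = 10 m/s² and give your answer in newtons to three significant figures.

2.98 N

Take the radial direction toward the centre of the circle as positive. The component of the weight along the string toward the centre is −mg cos φ (φ measured from the bottom), so Newton's second law along the string gives T − mg cos φ = m v²/r.
cos 57.2° = 0.5417, so T = m(v²/r + g cos φ) = 0.208 × ((4.77)²/2.55 + 10.0 × 0.5417) = 0.208 × (8.923 + (5.417)) = 0.208 × 14.34 = 2.983 N.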